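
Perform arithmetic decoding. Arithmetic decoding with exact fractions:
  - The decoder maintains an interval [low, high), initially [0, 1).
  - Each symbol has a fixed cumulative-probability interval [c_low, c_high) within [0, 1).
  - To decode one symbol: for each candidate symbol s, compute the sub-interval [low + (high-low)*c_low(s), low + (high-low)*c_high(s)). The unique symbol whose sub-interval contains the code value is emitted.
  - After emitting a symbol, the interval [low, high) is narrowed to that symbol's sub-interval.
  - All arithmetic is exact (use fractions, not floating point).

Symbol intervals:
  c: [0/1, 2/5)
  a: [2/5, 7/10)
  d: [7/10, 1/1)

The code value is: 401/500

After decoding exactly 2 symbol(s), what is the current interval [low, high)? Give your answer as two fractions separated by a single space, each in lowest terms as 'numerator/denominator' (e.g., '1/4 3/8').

Step 1: interval [0/1, 1/1), width = 1/1 - 0/1 = 1/1
  'c': [0/1 + 1/1*0/1, 0/1 + 1/1*2/5) = [0/1, 2/5)
  'a': [0/1 + 1/1*2/5, 0/1 + 1/1*7/10) = [2/5, 7/10)
  'd': [0/1 + 1/1*7/10, 0/1 + 1/1*1/1) = [7/10, 1/1) <- contains code 401/500
  emit 'd', narrow to [7/10, 1/1)
Step 2: interval [7/10, 1/1), width = 1/1 - 7/10 = 3/10
  'c': [7/10 + 3/10*0/1, 7/10 + 3/10*2/5) = [7/10, 41/50) <- contains code 401/500
  'a': [7/10 + 3/10*2/5, 7/10 + 3/10*7/10) = [41/50, 91/100)
  'd': [7/10 + 3/10*7/10, 7/10 + 3/10*1/1) = [91/100, 1/1)
  emit 'c', narrow to [7/10, 41/50)

Answer: 7/10 41/50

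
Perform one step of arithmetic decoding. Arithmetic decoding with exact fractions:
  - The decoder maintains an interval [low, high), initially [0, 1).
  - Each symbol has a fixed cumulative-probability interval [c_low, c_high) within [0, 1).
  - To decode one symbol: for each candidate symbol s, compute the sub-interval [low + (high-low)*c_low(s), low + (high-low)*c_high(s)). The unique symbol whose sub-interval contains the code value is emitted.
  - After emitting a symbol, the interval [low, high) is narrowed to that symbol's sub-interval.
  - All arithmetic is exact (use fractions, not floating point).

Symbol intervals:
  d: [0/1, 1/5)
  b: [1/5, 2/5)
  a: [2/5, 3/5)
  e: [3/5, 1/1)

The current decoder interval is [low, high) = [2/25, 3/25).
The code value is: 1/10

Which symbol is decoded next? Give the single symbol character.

Interval width = high − low = 3/25 − 2/25 = 1/25
Scaled code = (code − low) / width = (1/10 − 2/25) / 1/25 = 1/2
  d: [0/1, 1/5) 
  b: [1/5, 2/5) 
  a: [2/5, 3/5) ← scaled code falls here ✓
  e: [3/5, 1/1) 

Answer: a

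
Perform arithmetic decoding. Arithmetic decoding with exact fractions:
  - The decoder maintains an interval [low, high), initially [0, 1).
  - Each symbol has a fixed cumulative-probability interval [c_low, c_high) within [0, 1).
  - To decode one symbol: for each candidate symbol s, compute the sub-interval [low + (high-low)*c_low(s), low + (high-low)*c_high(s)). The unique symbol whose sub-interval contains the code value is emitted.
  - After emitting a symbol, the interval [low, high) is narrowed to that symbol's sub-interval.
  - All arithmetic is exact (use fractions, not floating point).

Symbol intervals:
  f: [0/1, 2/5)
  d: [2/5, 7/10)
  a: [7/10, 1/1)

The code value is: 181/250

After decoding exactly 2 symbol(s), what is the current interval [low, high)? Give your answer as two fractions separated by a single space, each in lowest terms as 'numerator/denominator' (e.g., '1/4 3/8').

Answer: 7/10 41/50

Derivation:
Step 1: interval [0/1, 1/1), width = 1/1 - 0/1 = 1/1
  'f': [0/1 + 1/1*0/1, 0/1 + 1/1*2/5) = [0/1, 2/5)
  'd': [0/1 + 1/1*2/5, 0/1 + 1/1*7/10) = [2/5, 7/10)
  'a': [0/1 + 1/1*7/10, 0/1 + 1/1*1/1) = [7/10, 1/1) <- contains code 181/250
  emit 'a', narrow to [7/10, 1/1)
Step 2: interval [7/10, 1/1), width = 1/1 - 7/10 = 3/10
  'f': [7/10 + 3/10*0/1, 7/10 + 3/10*2/5) = [7/10, 41/50) <- contains code 181/250
  'd': [7/10 + 3/10*2/5, 7/10 + 3/10*7/10) = [41/50, 91/100)
  'a': [7/10 + 3/10*7/10, 7/10 + 3/10*1/1) = [91/100, 1/1)
  emit 'f', narrow to [7/10, 41/50)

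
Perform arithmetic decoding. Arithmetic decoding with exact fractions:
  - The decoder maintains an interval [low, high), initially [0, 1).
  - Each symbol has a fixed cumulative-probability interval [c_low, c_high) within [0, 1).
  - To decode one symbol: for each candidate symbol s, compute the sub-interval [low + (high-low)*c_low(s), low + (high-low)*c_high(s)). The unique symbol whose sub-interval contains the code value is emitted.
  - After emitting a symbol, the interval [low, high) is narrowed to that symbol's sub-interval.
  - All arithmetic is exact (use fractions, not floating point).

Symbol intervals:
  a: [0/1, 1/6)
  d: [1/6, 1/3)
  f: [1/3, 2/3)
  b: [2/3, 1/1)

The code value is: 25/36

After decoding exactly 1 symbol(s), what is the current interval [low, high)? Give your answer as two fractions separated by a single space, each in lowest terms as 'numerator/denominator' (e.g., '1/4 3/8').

Step 1: interval [0/1, 1/1), width = 1/1 - 0/1 = 1/1
  'a': [0/1 + 1/1*0/1, 0/1 + 1/1*1/6) = [0/1, 1/6)
  'd': [0/1 + 1/1*1/6, 0/1 + 1/1*1/3) = [1/6, 1/3)
  'f': [0/1 + 1/1*1/3, 0/1 + 1/1*2/3) = [1/3, 2/3)
  'b': [0/1 + 1/1*2/3, 0/1 + 1/1*1/1) = [2/3, 1/1) <- contains code 25/36
  emit 'b', narrow to [2/3, 1/1)

Answer: 2/3 1/1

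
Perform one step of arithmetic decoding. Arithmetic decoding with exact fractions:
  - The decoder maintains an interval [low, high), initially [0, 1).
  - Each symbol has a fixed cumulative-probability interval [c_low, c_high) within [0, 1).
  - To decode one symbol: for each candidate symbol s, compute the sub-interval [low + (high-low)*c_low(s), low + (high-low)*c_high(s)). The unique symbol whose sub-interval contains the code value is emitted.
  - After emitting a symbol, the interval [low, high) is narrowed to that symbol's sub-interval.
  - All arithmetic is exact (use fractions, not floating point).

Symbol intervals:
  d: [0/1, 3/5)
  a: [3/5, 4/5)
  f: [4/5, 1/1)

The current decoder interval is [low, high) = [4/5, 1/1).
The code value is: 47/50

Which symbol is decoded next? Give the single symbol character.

Interval width = high − low = 1/1 − 4/5 = 1/5
Scaled code = (code − low) / width = (47/50 − 4/5) / 1/5 = 7/10
  d: [0/1, 3/5) 
  a: [3/5, 4/5) ← scaled code falls here ✓
  f: [4/5, 1/1) 

Answer: a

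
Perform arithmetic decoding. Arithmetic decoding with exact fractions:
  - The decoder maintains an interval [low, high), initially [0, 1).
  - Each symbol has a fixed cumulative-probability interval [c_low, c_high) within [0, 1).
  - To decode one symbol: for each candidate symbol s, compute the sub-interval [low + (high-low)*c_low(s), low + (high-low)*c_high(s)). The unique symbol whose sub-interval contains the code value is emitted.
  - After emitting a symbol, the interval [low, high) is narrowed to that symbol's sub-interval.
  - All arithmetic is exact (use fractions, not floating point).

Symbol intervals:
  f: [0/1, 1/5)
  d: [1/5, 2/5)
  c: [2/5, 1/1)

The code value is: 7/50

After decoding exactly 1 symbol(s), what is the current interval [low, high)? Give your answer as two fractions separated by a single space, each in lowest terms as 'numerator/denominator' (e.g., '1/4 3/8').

Answer: 0/1 1/5

Derivation:
Step 1: interval [0/1, 1/1), width = 1/1 - 0/1 = 1/1
  'f': [0/1 + 1/1*0/1, 0/1 + 1/1*1/5) = [0/1, 1/5) <- contains code 7/50
  'd': [0/1 + 1/1*1/5, 0/1 + 1/1*2/5) = [1/5, 2/5)
  'c': [0/1 + 1/1*2/5, 0/1 + 1/1*1/1) = [2/5, 1/1)
  emit 'f', narrow to [0/1, 1/5)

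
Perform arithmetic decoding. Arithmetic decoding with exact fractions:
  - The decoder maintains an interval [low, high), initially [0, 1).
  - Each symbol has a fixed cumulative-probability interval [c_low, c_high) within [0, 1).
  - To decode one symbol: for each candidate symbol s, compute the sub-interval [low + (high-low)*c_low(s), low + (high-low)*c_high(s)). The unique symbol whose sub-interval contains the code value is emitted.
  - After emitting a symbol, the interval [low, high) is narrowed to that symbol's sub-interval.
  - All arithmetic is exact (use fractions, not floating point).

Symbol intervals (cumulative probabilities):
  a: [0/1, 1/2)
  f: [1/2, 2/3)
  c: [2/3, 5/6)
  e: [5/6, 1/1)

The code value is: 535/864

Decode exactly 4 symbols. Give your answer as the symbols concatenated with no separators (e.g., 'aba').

Answer: fcaf

Derivation:
Step 1: interval [0/1, 1/1), width = 1/1 - 0/1 = 1/1
  'a': [0/1 + 1/1*0/1, 0/1 + 1/1*1/2) = [0/1, 1/2)
  'f': [0/1 + 1/1*1/2, 0/1 + 1/1*2/3) = [1/2, 2/3) <- contains code 535/864
  'c': [0/1 + 1/1*2/3, 0/1 + 1/1*5/6) = [2/3, 5/6)
  'e': [0/1 + 1/1*5/6, 0/1 + 1/1*1/1) = [5/6, 1/1)
  emit 'f', narrow to [1/2, 2/3)
Step 2: interval [1/2, 2/3), width = 2/3 - 1/2 = 1/6
  'a': [1/2 + 1/6*0/1, 1/2 + 1/6*1/2) = [1/2, 7/12)
  'f': [1/2 + 1/6*1/2, 1/2 + 1/6*2/3) = [7/12, 11/18)
  'c': [1/2 + 1/6*2/3, 1/2 + 1/6*5/6) = [11/18, 23/36) <- contains code 535/864
  'e': [1/2 + 1/6*5/6, 1/2 + 1/6*1/1) = [23/36, 2/3)
  emit 'c', narrow to [11/18, 23/36)
Step 3: interval [11/18, 23/36), width = 23/36 - 11/18 = 1/36
  'a': [11/18 + 1/36*0/1, 11/18 + 1/36*1/2) = [11/18, 5/8) <- contains code 535/864
  'f': [11/18 + 1/36*1/2, 11/18 + 1/36*2/3) = [5/8, 17/27)
  'c': [11/18 + 1/36*2/3, 11/18 + 1/36*5/6) = [17/27, 137/216)
  'e': [11/18 + 1/36*5/6, 11/18 + 1/36*1/1) = [137/216, 23/36)
  emit 'a', narrow to [11/18, 5/8)
Step 4: interval [11/18, 5/8), width = 5/8 - 11/18 = 1/72
  'a': [11/18 + 1/72*0/1, 11/18 + 1/72*1/2) = [11/18, 89/144)
  'f': [11/18 + 1/72*1/2, 11/18 + 1/72*2/3) = [89/144, 67/108) <- contains code 535/864
  'c': [11/18 + 1/72*2/3, 11/18 + 1/72*5/6) = [67/108, 269/432)
  'e': [11/18 + 1/72*5/6, 11/18 + 1/72*1/1) = [269/432, 5/8)
  emit 'f', narrow to [89/144, 67/108)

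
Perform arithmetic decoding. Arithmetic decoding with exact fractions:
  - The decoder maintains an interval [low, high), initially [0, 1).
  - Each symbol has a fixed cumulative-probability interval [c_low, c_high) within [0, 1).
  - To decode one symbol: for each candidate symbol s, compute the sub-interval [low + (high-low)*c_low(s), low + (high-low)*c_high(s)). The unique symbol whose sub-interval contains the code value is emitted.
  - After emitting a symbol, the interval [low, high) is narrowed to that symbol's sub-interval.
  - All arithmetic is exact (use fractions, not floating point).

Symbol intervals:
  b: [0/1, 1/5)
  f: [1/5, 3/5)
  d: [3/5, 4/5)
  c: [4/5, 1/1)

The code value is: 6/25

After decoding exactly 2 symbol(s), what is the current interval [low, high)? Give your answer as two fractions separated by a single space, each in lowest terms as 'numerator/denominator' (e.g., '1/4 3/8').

Answer: 1/5 7/25

Derivation:
Step 1: interval [0/1, 1/1), width = 1/1 - 0/1 = 1/1
  'b': [0/1 + 1/1*0/1, 0/1 + 1/1*1/5) = [0/1, 1/5)
  'f': [0/1 + 1/1*1/5, 0/1 + 1/1*3/5) = [1/5, 3/5) <- contains code 6/25
  'd': [0/1 + 1/1*3/5, 0/1 + 1/1*4/5) = [3/5, 4/5)
  'c': [0/1 + 1/1*4/5, 0/1 + 1/1*1/1) = [4/5, 1/1)
  emit 'f', narrow to [1/5, 3/5)
Step 2: interval [1/5, 3/5), width = 3/5 - 1/5 = 2/5
  'b': [1/5 + 2/5*0/1, 1/5 + 2/5*1/5) = [1/5, 7/25) <- contains code 6/25
  'f': [1/5 + 2/5*1/5, 1/5 + 2/5*3/5) = [7/25, 11/25)
  'd': [1/5 + 2/5*3/5, 1/5 + 2/5*4/5) = [11/25, 13/25)
  'c': [1/5 + 2/5*4/5, 1/5 + 2/5*1/1) = [13/25, 3/5)
  emit 'b', narrow to [1/5, 7/25)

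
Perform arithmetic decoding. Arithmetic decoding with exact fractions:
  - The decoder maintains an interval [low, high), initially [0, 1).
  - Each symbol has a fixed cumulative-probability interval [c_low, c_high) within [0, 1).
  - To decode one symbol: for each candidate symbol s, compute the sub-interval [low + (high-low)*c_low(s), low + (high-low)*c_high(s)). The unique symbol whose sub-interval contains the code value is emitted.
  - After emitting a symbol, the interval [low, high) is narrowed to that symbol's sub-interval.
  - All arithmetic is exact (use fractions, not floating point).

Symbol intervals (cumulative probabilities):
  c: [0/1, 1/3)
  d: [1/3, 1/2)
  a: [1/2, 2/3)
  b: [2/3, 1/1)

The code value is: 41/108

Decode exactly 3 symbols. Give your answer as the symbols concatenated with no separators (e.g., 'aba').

Answer: dcb

Derivation:
Step 1: interval [0/1, 1/1), width = 1/1 - 0/1 = 1/1
  'c': [0/1 + 1/1*0/1, 0/1 + 1/1*1/3) = [0/1, 1/3)
  'd': [0/1 + 1/1*1/3, 0/1 + 1/1*1/2) = [1/3, 1/2) <- contains code 41/108
  'a': [0/1 + 1/1*1/2, 0/1 + 1/1*2/3) = [1/2, 2/3)
  'b': [0/1 + 1/1*2/3, 0/1 + 1/1*1/1) = [2/3, 1/1)
  emit 'd', narrow to [1/3, 1/2)
Step 2: interval [1/3, 1/2), width = 1/2 - 1/3 = 1/6
  'c': [1/3 + 1/6*0/1, 1/3 + 1/6*1/3) = [1/3, 7/18) <- contains code 41/108
  'd': [1/3 + 1/6*1/3, 1/3 + 1/6*1/2) = [7/18, 5/12)
  'a': [1/3 + 1/6*1/2, 1/3 + 1/6*2/3) = [5/12, 4/9)
  'b': [1/3 + 1/6*2/3, 1/3 + 1/6*1/1) = [4/9, 1/2)
  emit 'c', narrow to [1/3, 7/18)
Step 3: interval [1/3, 7/18), width = 7/18 - 1/3 = 1/18
  'c': [1/3 + 1/18*0/1, 1/3 + 1/18*1/3) = [1/3, 19/54)
  'd': [1/3 + 1/18*1/3, 1/3 + 1/18*1/2) = [19/54, 13/36)
  'a': [1/3 + 1/18*1/2, 1/3 + 1/18*2/3) = [13/36, 10/27)
  'b': [1/3 + 1/18*2/3, 1/3 + 1/18*1/1) = [10/27, 7/18) <- contains code 41/108
  emit 'b', narrow to [10/27, 7/18)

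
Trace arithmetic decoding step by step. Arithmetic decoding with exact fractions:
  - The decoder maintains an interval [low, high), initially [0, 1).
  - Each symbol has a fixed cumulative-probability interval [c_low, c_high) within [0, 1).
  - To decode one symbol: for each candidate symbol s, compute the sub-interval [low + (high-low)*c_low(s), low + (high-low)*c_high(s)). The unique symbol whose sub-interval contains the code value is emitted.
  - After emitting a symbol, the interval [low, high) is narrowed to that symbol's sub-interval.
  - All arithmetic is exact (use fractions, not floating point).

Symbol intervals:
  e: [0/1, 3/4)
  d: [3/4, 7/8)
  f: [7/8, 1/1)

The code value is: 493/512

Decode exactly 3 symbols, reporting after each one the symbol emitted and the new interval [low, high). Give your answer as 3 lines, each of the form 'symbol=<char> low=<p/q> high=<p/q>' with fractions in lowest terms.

Step 1: interval [0/1, 1/1), width = 1/1 - 0/1 = 1/1
  'e': [0/1 + 1/1*0/1, 0/1 + 1/1*3/4) = [0/1, 3/4)
  'd': [0/1 + 1/1*3/4, 0/1 + 1/1*7/8) = [3/4, 7/8)
  'f': [0/1 + 1/1*7/8, 0/1 + 1/1*1/1) = [7/8, 1/1) <- contains code 493/512
  emit 'f', narrow to [7/8, 1/1)
Step 2: interval [7/8, 1/1), width = 1/1 - 7/8 = 1/8
  'e': [7/8 + 1/8*0/1, 7/8 + 1/8*3/4) = [7/8, 31/32) <- contains code 493/512
  'd': [7/8 + 1/8*3/4, 7/8 + 1/8*7/8) = [31/32, 63/64)
  'f': [7/8 + 1/8*7/8, 7/8 + 1/8*1/1) = [63/64, 1/1)
  emit 'e', narrow to [7/8, 31/32)
Step 3: interval [7/8, 31/32), width = 31/32 - 7/8 = 3/32
  'e': [7/8 + 3/32*0/1, 7/8 + 3/32*3/4) = [7/8, 121/128)
  'd': [7/8 + 3/32*3/4, 7/8 + 3/32*7/8) = [121/128, 245/256)
  'f': [7/8 + 3/32*7/8, 7/8 + 3/32*1/1) = [245/256, 31/32) <- contains code 493/512
  emit 'f', narrow to [245/256, 31/32)

Answer: symbol=f low=7/8 high=1/1
symbol=e low=7/8 high=31/32
symbol=f low=245/256 high=31/32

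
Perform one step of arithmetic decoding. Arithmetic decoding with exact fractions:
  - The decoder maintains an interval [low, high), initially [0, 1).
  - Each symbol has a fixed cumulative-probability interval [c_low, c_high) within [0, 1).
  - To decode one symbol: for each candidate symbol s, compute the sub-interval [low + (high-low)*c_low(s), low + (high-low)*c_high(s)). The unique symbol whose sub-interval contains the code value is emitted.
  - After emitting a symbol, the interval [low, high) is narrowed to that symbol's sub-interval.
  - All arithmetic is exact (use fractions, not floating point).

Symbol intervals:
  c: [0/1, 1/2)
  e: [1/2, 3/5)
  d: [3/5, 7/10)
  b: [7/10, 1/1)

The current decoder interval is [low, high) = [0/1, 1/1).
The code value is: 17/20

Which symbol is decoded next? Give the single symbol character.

Interval width = high − low = 1/1 − 0/1 = 1/1
Scaled code = (code − low) / width = (17/20 − 0/1) / 1/1 = 17/20
  c: [0/1, 1/2) 
  e: [1/2, 3/5) 
  d: [3/5, 7/10) 
  b: [7/10, 1/1) ← scaled code falls here ✓

Answer: b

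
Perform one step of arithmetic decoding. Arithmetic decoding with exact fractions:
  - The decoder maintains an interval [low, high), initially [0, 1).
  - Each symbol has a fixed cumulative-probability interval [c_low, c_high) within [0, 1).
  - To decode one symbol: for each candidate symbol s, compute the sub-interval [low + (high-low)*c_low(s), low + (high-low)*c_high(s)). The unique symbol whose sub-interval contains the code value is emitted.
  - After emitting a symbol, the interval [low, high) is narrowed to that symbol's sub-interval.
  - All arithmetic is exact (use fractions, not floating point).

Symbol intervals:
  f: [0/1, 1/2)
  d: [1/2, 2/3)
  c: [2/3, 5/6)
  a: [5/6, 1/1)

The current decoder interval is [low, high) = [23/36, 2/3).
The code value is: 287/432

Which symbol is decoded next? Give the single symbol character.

Answer: a

Derivation:
Interval width = high − low = 2/3 − 23/36 = 1/36
Scaled code = (code − low) / width = (287/432 − 23/36) / 1/36 = 11/12
  f: [0/1, 1/2) 
  d: [1/2, 2/3) 
  c: [2/3, 5/6) 
  a: [5/6, 1/1) ← scaled code falls here ✓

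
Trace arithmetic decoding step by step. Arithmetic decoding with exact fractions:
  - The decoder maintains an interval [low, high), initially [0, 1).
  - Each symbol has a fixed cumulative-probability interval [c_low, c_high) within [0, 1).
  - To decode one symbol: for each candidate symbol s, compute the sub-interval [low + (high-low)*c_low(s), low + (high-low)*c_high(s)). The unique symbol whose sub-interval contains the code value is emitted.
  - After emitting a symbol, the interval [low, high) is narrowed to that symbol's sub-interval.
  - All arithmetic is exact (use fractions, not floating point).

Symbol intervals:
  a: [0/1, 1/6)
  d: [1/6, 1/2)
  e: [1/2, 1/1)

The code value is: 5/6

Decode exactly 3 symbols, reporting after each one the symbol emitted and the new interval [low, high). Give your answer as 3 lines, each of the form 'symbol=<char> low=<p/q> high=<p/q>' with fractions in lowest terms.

Step 1: interval [0/1, 1/1), width = 1/1 - 0/1 = 1/1
  'a': [0/1 + 1/1*0/1, 0/1 + 1/1*1/6) = [0/1, 1/6)
  'd': [0/1 + 1/1*1/6, 0/1 + 1/1*1/2) = [1/6, 1/2)
  'e': [0/1 + 1/1*1/2, 0/1 + 1/1*1/1) = [1/2, 1/1) <- contains code 5/6
  emit 'e', narrow to [1/2, 1/1)
Step 2: interval [1/2, 1/1), width = 1/1 - 1/2 = 1/2
  'a': [1/2 + 1/2*0/1, 1/2 + 1/2*1/6) = [1/2, 7/12)
  'd': [1/2 + 1/2*1/6, 1/2 + 1/2*1/2) = [7/12, 3/4)
  'e': [1/2 + 1/2*1/2, 1/2 + 1/2*1/1) = [3/4, 1/1) <- contains code 5/6
  emit 'e', narrow to [3/4, 1/1)
Step 3: interval [3/4, 1/1), width = 1/1 - 3/4 = 1/4
  'a': [3/4 + 1/4*0/1, 3/4 + 1/4*1/6) = [3/4, 19/24)
  'd': [3/4 + 1/4*1/6, 3/4 + 1/4*1/2) = [19/24, 7/8) <- contains code 5/6
  'e': [3/4 + 1/4*1/2, 3/4 + 1/4*1/1) = [7/8, 1/1)
  emit 'd', narrow to [19/24, 7/8)

Answer: symbol=e low=1/2 high=1/1
symbol=e low=3/4 high=1/1
symbol=d low=19/24 high=7/8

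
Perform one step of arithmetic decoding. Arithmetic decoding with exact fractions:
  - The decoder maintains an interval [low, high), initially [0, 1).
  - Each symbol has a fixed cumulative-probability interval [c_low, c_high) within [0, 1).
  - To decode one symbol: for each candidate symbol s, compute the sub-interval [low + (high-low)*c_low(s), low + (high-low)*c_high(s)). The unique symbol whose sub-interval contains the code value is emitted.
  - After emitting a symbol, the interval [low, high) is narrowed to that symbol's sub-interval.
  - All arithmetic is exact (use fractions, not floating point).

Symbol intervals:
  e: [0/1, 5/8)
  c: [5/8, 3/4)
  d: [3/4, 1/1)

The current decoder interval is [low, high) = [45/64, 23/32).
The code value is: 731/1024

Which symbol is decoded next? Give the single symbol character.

Answer: c

Derivation:
Interval width = high − low = 23/32 − 45/64 = 1/64
Scaled code = (code − low) / width = (731/1024 − 45/64) / 1/64 = 11/16
  e: [0/1, 5/8) 
  c: [5/8, 3/4) ← scaled code falls here ✓
  d: [3/4, 1/1) 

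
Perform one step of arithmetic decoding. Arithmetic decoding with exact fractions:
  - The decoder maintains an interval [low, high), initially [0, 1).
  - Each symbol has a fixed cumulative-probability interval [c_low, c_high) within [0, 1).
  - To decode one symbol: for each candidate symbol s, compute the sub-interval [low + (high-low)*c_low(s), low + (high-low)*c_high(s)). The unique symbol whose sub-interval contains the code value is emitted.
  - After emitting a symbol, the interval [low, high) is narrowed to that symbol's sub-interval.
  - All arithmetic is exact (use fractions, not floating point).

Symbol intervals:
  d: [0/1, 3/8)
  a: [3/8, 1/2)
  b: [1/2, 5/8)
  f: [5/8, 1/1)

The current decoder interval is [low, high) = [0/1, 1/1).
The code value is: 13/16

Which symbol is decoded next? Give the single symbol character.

Answer: f

Derivation:
Interval width = high − low = 1/1 − 0/1 = 1/1
Scaled code = (code − low) / width = (13/16 − 0/1) / 1/1 = 13/16
  d: [0/1, 3/8) 
  a: [3/8, 1/2) 
  b: [1/2, 5/8) 
  f: [5/8, 1/1) ← scaled code falls here ✓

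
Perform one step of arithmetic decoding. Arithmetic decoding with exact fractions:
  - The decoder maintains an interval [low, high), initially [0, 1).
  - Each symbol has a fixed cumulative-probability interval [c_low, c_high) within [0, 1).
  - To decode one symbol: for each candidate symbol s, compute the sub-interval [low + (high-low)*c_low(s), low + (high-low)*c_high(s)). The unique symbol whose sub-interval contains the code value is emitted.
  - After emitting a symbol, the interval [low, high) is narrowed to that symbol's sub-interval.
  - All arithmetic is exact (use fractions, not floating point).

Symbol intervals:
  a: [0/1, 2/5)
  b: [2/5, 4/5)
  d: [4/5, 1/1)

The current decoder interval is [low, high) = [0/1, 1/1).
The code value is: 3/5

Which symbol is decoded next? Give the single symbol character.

Interval width = high − low = 1/1 − 0/1 = 1/1
Scaled code = (code − low) / width = (3/5 − 0/1) / 1/1 = 3/5
  a: [0/1, 2/5) 
  b: [2/5, 4/5) ← scaled code falls here ✓
  d: [4/5, 1/1) 

Answer: b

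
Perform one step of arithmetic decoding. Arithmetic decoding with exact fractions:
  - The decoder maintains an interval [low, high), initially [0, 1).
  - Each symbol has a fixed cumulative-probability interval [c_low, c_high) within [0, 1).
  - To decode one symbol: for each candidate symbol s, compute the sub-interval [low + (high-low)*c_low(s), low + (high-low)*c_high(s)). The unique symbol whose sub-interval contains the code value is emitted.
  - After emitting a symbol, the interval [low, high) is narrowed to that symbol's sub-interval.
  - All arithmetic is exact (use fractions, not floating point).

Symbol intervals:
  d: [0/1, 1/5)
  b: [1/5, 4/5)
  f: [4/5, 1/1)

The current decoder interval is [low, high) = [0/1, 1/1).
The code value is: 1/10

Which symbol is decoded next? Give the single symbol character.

Answer: d

Derivation:
Interval width = high − low = 1/1 − 0/1 = 1/1
Scaled code = (code − low) / width = (1/10 − 0/1) / 1/1 = 1/10
  d: [0/1, 1/5) ← scaled code falls here ✓
  b: [1/5, 4/5) 
  f: [4/5, 1/1) 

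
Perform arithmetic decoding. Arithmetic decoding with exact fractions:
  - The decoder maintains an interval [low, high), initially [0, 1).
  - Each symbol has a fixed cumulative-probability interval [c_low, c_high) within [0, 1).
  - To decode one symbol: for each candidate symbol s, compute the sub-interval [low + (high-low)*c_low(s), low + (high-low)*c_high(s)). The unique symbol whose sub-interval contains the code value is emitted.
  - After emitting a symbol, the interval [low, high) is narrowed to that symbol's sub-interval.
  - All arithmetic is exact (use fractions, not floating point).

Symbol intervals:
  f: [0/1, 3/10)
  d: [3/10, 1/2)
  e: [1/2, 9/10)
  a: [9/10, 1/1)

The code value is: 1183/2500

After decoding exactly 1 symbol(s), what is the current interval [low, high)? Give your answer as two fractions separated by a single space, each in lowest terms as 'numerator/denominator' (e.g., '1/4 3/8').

Answer: 3/10 1/2

Derivation:
Step 1: interval [0/1, 1/1), width = 1/1 - 0/1 = 1/1
  'f': [0/1 + 1/1*0/1, 0/1 + 1/1*3/10) = [0/1, 3/10)
  'd': [0/1 + 1/1*3/10, 0/1 + 1/1*1/2) = [3/10, 1/2) <- contains code 1183/2500
  'e': [0/1 + 1/1*1/2, 0/1 + 1/1*9/10) = [1/2, 9/10)
  'a': [0/1 + 1/1*9/10, 0/1 + 1/1*1/1) = [9/10, 1/1)
  emit 'd', narrow to [3/10, 1/2)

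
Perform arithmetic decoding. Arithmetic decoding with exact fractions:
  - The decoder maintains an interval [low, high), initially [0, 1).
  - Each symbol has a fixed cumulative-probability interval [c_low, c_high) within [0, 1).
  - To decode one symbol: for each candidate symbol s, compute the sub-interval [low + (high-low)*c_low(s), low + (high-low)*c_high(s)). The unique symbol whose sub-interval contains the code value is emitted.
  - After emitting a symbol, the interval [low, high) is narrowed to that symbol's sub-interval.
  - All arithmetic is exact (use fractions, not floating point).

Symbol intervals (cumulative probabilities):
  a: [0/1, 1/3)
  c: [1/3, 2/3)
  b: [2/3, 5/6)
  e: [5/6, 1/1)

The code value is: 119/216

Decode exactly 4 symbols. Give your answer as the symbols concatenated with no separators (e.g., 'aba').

Step 1: interval [0/1, 1/1), width = 1/1 - 0/1 = 1/1
  'a': [0/1 + 1/1*0/1, 0/1 + 1/1*1/3) = [0/1, 1/3)
  'c': [0/1 + 1/1*1/3, 0/1 + 1/1*2/3) = [1/3, 2/3) <- contains code 119/216
  'b': [0/1 + 1/1*2/3, 0/1 + 1/1*5/6) = [2/3, 5/6)
  'e': [0/1 + 1/1*5/6, 0/1 + 1/1*1/1) = [5/6, 1/1)
  emit 'c', narrow to [1/3, 2/3)
Step 2: interval [1/3, 2/3), width = 2/3 - 1/3 = 1/3
  'a': [1/3 + 1/3*0/1, 1/3 + 1/3*1/3) = [1/3, 4/9)
  'c': [1/3 + 1/3*1/3, 1/3 + 1/3*2/3) = [4/9, 5/9) <- contains code 119/216
  'b': [1/3 + 1/3*2/3, 1/3 + 1/3*5/6) = [5/9, 11/18)
  'e': [1/3 + 1/3*5/6, 1/3 + 1/3*1/1) = [11/18, 2/3)
  emit 'c', narrow to [4/9, 5/9)
Step 3: interval [4/9, 5/9), width = 5/9 - 4/9 = 1/9
  'a': [4/9 + 1/9*0/1, 4/9 + 1/9*1/3) = [4/9, 13/27)
  'c': [4/9 + 1/9*1/3, 4/9 + 1/9*2/3) = [13/27, 14/27)
  'b': [4/9 + 1/9*2/3, 4/9 + 1/9*5/6) = [14/27, 29/54)
  'e': [4/9 + 1/9*5/6, 4/9 + 1/9*1/1) = [29/54, 5/9) <- contains code 119/216
  emit 'e', narrow to [29/54, 5/9)
Step 4: interval [29/54, 5/9), width = 5/9 - 29/54 = 1/54
  'a': [29/54 + 1/54*0/1, 29/54 + 1/54*1/3) = [29/54, 44/81)
  'c': [29/54 + 1/54*1/3, 29/54 + 1/54*2/3) = [44/81, 89/162)
  'b': [29/54 + 1/54*2/3, 29/54 + 1/54*5/6) = [89/162, 179/324) <- contains code 119/216
  'e': [29/54 + 1/54*5/6, 29/54 + 1/54*1/1) = [179/324, 5/9)
  emit 'b', narrow to [89/162, 179/324)

Answer: cceb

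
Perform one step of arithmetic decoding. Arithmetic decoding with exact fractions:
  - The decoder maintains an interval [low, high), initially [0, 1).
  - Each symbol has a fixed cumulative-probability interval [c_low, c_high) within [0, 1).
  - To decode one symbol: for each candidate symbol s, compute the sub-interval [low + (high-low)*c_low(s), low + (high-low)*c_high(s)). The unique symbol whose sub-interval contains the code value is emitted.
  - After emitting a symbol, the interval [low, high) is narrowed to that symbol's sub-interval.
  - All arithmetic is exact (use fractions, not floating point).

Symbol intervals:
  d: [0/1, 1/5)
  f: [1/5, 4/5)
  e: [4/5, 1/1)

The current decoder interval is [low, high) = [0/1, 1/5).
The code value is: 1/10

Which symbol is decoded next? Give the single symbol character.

Answer: f

Derivation:
Interval width = high − low = 1/5 − 0/1 = 1/5
Scaled code = (code − low) / width = (1/10 − 0/1) / 1/5 = 1/2
  d: [0/1, 1/5) 
  f: [1/5, 4/5) ← scaled code falls here ✓
  e: [4/5, 1/1) 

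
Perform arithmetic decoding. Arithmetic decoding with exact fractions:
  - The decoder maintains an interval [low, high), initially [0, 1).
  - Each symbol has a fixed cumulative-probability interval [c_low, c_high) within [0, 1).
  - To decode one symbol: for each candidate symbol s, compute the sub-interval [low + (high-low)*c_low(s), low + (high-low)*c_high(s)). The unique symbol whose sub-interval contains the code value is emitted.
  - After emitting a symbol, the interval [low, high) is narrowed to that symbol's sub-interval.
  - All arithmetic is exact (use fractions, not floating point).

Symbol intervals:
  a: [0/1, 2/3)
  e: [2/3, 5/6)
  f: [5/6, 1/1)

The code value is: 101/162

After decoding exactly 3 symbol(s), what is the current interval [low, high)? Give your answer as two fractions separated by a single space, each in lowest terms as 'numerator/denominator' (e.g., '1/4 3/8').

Answer: 5/9 17/27

Derivation:
Step 1: interval [0/1, 1/1), width = 1/1 - 0/1 = 1/1
  'a': [0/1 + 1/1*0/1, 0/1 + 1/1*2/3) = [0/1, 2/3) <- contains code 101/162
  'e': [0/1 + 1/1*2/3, 0/1 + 1/1*5/6) = [2/3, 5/6)
  'f': [0/1 + 1/1*5/6, 0/1 + 1/1*1/1) = [5/6, 1/1)
  emit 'a', narrow to [0/1, 2/3)
Step 2: interval [0/1, 2/3), width = 2/3 - 0/1 = 2/3
  'a': [0/1 + 2/3*0/1, 0/1 + 2/3*2/3) = [0/1, 4/9)
  'e': [0/1 + 2/3*2/3, 0/1 + 2/3*5/6) = [4/9, 5/9)
  'f': [0/1 + 2/3*5/6, 0/1 + 2/3*1/1) = [5/9, 2/3) <- contains code 101/162
  emit 'f', narrow to [5/9, 2/3)
Step 3: interval [5/9, 2/3), width = 2/3 - 5/9 = 1/9
  'a': [5/9 + 1/9*0/1, 5/9 + 1/9*2/3) = [5/9, 17/27) <- contains code 101/162
  'e': [5/9 + 1/9*2/3, 5/9 + 1/9*5/6) = [17/27, 35/54)
  'f': [5/9 + 1/9*5/6, 5/9 + 1/9*1/1) = [35/54, 2/3)
  emit 'a', narrow to [5/9, 17/27)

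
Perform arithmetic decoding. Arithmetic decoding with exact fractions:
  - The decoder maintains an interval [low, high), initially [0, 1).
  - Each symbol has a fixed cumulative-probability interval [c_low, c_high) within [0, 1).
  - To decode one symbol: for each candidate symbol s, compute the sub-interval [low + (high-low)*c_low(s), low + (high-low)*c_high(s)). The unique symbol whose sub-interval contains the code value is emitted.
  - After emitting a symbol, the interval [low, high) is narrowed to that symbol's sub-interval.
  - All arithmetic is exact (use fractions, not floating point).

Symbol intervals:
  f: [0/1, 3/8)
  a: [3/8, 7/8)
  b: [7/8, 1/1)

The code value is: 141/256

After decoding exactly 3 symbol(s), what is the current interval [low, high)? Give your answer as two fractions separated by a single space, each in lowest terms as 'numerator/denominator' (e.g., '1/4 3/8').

Answer: 69/128 9/16

Derivation:
Step 1: interval [0/1, 1/1), width = 1/1 - 0/1 = 1/1
  'f': [0/1 + 1/1*0/1, 0/1 + 1/1*3/8) = [0/1, 3/8)
  'a': [0/1 + 1/1*3/8, 0/1 + 1/1*7/8) = [3/8, 7/8) <- contains code 141/256
  'b': [0/1 + 1/1*7/8, 0/1 + 1/1*1/1) = [7/8, 1/1)
  emit 'a', narrow to [3/8, 7/8)
Step 2: interval [3/8, 7/8), width = 7/8 - 3/8 = 1/2
  'f': [3/8 + 1/2*0/1, 3/8 + 1/2*3/8) = [3/8, 9/16) <- contains code 141/256
  'a': [3/8 + 1/2*3/8, 3/8 + 1/2*7/8) = [9/16, 13/16)
  'b': [3/8 + 1/2*7/8, 3/8 + 1/2*1/1) = [13/16, 7/8)
  emit 'f', narrow to [3/8, 9/16)
Step 3: interval [3/8, 9/16), width = 9/16 - 3/8 = 3/16
  'f': [3/8 + 3/16*0/1, 3/8 + 3/16*3/8) = [3/8, 57/128)
  'a': [3/8 + 3/16*3/8, 3/8 + 3/16*7/8) = [57/128, 69/128)
  'b': [3/8 + 3/16*7/8, 3/8 + 3/16*1/1) = [69/128, 9/16) <- contains code 141/256
  emit 'b', narrow to [69/128, 9/16)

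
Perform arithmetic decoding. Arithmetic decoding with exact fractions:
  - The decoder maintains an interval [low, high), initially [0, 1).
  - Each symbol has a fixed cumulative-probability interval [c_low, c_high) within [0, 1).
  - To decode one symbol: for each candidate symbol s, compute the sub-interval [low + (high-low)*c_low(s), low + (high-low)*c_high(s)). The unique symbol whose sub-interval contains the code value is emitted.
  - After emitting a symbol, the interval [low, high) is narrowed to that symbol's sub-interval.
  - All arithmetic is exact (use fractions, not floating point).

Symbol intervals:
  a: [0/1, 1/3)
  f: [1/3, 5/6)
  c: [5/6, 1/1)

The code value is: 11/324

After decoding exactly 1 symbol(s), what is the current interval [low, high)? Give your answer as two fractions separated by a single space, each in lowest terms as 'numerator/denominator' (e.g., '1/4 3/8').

Answer: 0/1 1/3

Derivation:
Step 1: interval [0/1, 1/1), width = 1/1 - 0/1 = 1/1
  'a': [0/1 + 1/1*0/1, 0/1 + 1/1*1/3) = [0/1, 1/3) <- contains code 11/324
  'f': [0/1 + 1/1*1/3, 0/1 + 1/1*5/6) = [1/3, 5/6)
  'c': [0/1 + 1/1*5/6, 0/1 + 1/1*1/1) = [5/6, 1/1)
  emit 'a', narrow to [0/1, 1/3)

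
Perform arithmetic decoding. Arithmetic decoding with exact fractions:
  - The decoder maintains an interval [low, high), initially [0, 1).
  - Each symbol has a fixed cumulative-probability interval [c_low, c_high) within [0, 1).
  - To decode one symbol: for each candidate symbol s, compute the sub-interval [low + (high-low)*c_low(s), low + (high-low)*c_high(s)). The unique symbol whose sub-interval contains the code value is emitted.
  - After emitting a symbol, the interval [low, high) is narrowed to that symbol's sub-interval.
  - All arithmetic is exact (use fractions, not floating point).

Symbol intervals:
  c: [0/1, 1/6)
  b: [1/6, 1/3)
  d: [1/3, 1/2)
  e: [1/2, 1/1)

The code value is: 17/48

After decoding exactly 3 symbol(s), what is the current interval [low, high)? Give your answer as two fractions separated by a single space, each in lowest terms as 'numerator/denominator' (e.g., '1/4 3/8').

Answer: 25/72 13/36

Derivation:
Step 1: interval [0/1, 1/1), width = 1/1 - 0/1 = 1/1
  'c': [0/1 + 1/1*0/1, 0/1 + 1/1*1/6) = [0/1, 1/6)
  'b': [0/1 + 1/1*1/6, 0/1 + 1/1*1/3) = [1/6, 1/3)
  'd': [0/1 + 1/1*1/3, 0/1 + 1/1*1/2) = [1/3, 1/2) <- contains code 17/48
  'e': [0/1 + 1/1*1/2, 0/1 + 1/1*1/1) = [1/2, 1/1)
  emit 'd', narrow to [1/3, 1/2)
Step 2: interval [1/3, 1/2), width = 1/2 - 1/3 = 1/6
  'c': [1/3 + 1/6*0/1, 1/3 + 1/6*1/6) = [1/3, 13/36) <- contains code 17/48
  'b': [1/3 + 1/6*1/6, 1/3 + 1/6*1/3) = [13/36, 7/18)
  'd': [1/3 + 1/6*1/3, 1/3 + 1/6*1/2) = [7/18, 5/12)
  'e': [1/3 + 1/6*1/2, 1/3 + 1/6*1/1) = [5/12, 1/2)
  emit 'c', narrow to [1/3, 13/36)
Step 3: interval [1/3, 13/36), width = 13/36 - 1/3 = 1/36
  'c': [1/3 + 1/36*0/1, 1/3 + 1/36*1/6) = [1/3, 73/216)
  'b': [1/3 + 1/36*1/6, 1/3 + 1/36*1/3) = [73/216, 37/108)
  'd': [1/3 + 1/36*1/3, 1/3 + 1/36*1/2) = [37/108, 25/72)
  'e': [1/3 + 1/36*1/2, 1/3 + 1/36*1/1) = [25/72, 13/36) <- contains code 17/48
  emit 'e', narrow to [25/72, 13/36)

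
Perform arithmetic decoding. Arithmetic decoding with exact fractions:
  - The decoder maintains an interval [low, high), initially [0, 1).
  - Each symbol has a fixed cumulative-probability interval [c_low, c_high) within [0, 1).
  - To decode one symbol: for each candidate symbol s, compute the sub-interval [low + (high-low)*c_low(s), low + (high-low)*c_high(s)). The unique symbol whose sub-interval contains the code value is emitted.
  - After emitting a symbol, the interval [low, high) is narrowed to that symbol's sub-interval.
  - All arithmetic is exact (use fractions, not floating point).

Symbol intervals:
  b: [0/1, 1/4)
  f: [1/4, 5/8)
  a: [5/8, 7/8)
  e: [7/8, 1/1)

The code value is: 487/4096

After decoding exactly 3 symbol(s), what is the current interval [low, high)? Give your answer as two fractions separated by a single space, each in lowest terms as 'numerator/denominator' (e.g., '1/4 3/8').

Step 1: interval [0/1, 1/1), width = 1/1 - 0/1 = 1/1
  'b': [0/1 + 1/1*0/1, 0/1 + 1/1*1/4) = [0/1, 1/4) <- contains code 487/4096
  'f': [0/1 + 1/1*1/4, 0/1 + 1/1*5/8) = [1/4, 5/8)
  'a': [0/1 + 1/1*5/8, 0/1 + 1/1*7/8) = [5/8, 7/8)
  'e': [0/1 + 1/1*7/8, 0/1 + 1/1*1/1) = [7/8, 1/1)
  emit 'b', narrow to [0/1, 1/4)
Step 2: interval [0/1, 1/4), width = 1/4 - 0/1 = 1/4
  'b': [0/1 + 1/4*0/1, 0/1 + 1/4*1/4) = [0/1, 1/16)
  'f': [0/1 + 1/4*1/4, 0/1 + 1/4*5/8) = [1/16, 5/32) <- contains code 487/4096
  'a': [0/1 + 1/4*5/8, 0/1 + 1/4*7/8) = [5/32, 7/32)
  'e': [0/1 + 1/4*7/8, 0/1 + 1/4*1/1) = [7/32, 1/4)
  emit 'f', narrow to [1/16, 5/32)
Step 3: interval [1/16, 5/32), width = 5/32 - 1/16 = 3/32
  'b': [1/16 + 3/32*0/1, 1/16 + 3/32*1/4) = [1/16, 11/128)
  'f': [1/16 + 3/32*1/4, 1/16 + 3/32*5/8) = [11/128, 31/256) <- contains code 487/4096
  'a': [1/16 + 3/32*5/8, 1/16 + 3/32*7/8) = [31/256, 37/256)
  'e': [1/16 + 3/32*7/8, 1/16 + 3/32*1/1) = [37/256, 5/32)
  emit 'f', narrow to [11/128, 31/256)

Answer: 11/128 31/256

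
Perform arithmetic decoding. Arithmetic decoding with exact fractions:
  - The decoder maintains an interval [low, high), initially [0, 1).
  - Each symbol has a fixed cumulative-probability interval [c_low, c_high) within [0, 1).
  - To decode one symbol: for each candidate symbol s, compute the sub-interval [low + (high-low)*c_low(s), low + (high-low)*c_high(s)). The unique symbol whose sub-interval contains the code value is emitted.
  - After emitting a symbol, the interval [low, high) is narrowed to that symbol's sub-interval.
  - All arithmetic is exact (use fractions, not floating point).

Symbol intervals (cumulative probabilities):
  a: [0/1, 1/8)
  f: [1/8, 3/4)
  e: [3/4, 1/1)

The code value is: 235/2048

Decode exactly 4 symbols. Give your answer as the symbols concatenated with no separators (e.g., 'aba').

Answer: aefe

Derivation:
Step 1: interval [0/1, 1/1), width = 1/1 - 0/1 = 1/1
  'a': [0/1 + 1/1*0/1, 0/1 + 1/1*1/8) = [0/1, 1/8) <- contains code 235/2048
  'f': [0/1 + 1/1*1/8, 0/1 + 1/1*3/4) = [1/8, 3/4)
  'e': [0/1 + 1/1*3/4, 0/1 + 1/1*1/1) = [3/4, 1/1)
  emit 'a', narrow to [0/1, 1/8)
Step 2: interval [0/1, 1/8), width = 1/8 - 0/1 = 1/8
  'a': [0/1 + 1/8*0/1, 0/1 + 1/8*1/8) = [0/1, 1/64)
  'f': [0/1 + 1/8*1/8, 0/1 + 1/8*3/4) = [1/64, 3/32)
  'e': [0/1 + 1/8*3/4, 0/1 + 1/8*1/1) = [3/32, 1/8) <- contains code 235/2048
  emit 'e', narrow to [3/32, 1/8)
Step 3: interval [3/32, 1/8), width = 1/8 - 3/32 = 1/32
  'a': [3/32 + 1/32*0/1, 3/32 + 1/32*1/8) = [3/32, 25/256)
  'f': [3/32 + 1/32*1/8, 3/32 + 1/32*3/4) = [25/256, 15/128) <- contains code 235/2048
  'e': [3/32 + 1/32*3/4, 3/32 + 1/32*1/1) = [15/128, 1/8)
  emit 'f', narrow to [25/256, 15/128)
Step 4: interval [25/256, 15/128), width = 15/128 - 25/256 = 5/256
  'a': [25/256 + 5/256*0/1, 25/256 + 5/256*1/8) = [25/256, 205/2048)
  'f': [25/256 + 5/256*1/8, 25/256 + 5/256*3/4) = [205/2048, 115/1024)
  'e': [25/256 + 5/256*3/4, 25/256 + 5/256*1/1) = [115/1024, 15/128) <- contains code 235/2048
  emit 'e', narrow to [115/1024, 15/128)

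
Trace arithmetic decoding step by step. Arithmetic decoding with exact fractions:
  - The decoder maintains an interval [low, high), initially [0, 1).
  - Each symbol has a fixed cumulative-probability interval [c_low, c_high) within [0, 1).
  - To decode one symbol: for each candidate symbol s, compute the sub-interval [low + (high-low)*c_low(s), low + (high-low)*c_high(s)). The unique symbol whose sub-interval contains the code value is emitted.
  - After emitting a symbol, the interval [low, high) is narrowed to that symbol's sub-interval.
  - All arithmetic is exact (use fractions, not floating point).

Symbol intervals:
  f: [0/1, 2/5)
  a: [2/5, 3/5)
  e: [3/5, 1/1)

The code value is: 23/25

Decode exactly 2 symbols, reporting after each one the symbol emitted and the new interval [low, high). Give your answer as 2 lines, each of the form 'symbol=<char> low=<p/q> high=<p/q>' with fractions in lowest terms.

Answer: symbol=e low=3/5 high=1/1
symbol=e low=21/25 high=1/1

Derivation:
Step 1: interval [0/1, 1/1), width = 1/1 - 0/1 = 1/1
  'f': [0/1 + 1/1*0/1, 0/1 + 1/1*2/5) = [0/1, 2/5)
  'a': [0/1 + 1/1*2/5, 0/1 + 1/1*3/5) = [2/5, 3/5)
  'e': [0/1 + 1/1*3/5, 0/1 + 1/1*1/1) = [3/5, 1/1) <- contains code 23/25
  emit 'e', narrow to [3/5, 1/1)
Step 2: interval [3/5, 1/1), width = 1/1 - 3/5 = 2/5
  'f': [3/5 + 2/5*0/1, 3/5 + 2/5*2/5) = [3/5, 19/25)
  'a': [3/5 + 2/5*2/5, 3/5 + 2/5*3/5) = [19/25, 21/25)
  'e': [3/5 + 2/5*3/5, 3/5 + 2/5*1/1) = [21/25, 1/1) <- contains code 23/25
  emit 'e', narrow to [21/25, 1/1)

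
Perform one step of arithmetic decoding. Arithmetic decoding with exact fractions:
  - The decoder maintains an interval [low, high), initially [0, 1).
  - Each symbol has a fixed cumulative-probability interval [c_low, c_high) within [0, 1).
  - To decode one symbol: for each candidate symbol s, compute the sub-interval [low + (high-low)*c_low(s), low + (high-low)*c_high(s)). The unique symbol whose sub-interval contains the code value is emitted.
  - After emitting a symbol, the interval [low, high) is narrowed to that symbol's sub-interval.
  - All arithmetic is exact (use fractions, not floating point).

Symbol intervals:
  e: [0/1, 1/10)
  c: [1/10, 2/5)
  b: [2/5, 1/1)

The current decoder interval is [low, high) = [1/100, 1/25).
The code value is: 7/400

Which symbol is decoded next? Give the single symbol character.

Interval width = high − low = 1/25 − 1/100 = 3/100
Scaled code = (code − low) / width = (7/400 − 1/100) / 3/100 = 1/4
  e: [0/1, 1/10) 
  c: [1/10, 2/5) ← scaled code falls here ✓
  b: [2/5, 1/1) 

Answer: c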